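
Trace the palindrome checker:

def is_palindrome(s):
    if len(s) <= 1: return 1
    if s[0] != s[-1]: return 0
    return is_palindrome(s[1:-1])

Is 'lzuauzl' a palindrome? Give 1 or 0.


is_palindrome('lzuauzl'): s[0]='l' == s[-1]='l' -> check is_palindrome('zuauz')
is_palindrome('zuauz'): s[0]='z' == s[-1]='z' -> check is_palindrome('uau')
is_palindrome('uau'): s[0]='u' == s[-1]='u' -> check is_palindrome('a')
is_palindrome('a'): len <= 1 -> return 1  (base case)
Result: 1 (palindrome)

1


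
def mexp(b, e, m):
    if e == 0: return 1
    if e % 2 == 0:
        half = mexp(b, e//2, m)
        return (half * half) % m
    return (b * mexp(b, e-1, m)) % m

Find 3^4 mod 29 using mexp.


mexp(3, 4, 29): e is even, compute mexp(3, 2, 29)
  mexp(3, 2, 29): e is even, compute mexp(3, 1, 29)
    mexp(3, 1, 29): e is odd, compute mexp(3, 0, 29)
      mexp(3, 0, 29) = 1
    (3 * 1) % 29 = 3
  half=3, (3*3) % 29 = 9
half=9, (9*9) % 29 = 23

23


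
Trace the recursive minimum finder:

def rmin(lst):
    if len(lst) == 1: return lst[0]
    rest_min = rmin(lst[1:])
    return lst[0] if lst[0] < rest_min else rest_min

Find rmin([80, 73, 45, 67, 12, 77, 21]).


rmin([80, 73, 45, 67, 12, 77, 21]): compare 80 with rmin([73, 45, 67, 12, 77, 21])
rmin([73, 45, 67, 12, 77, 21]): compare 73 with rmin([45, 67, 12, 77, 21])
rmin([45, 67, 12, 77, 21]): compare 45 with rmin([67, 12, 77, 21])
rmin([67, 12, 77, 21]): compare 67 with rmin([12, 77, 21])
rmin([12, 77, 21]): compare 12 with rmin([77, 21])
rmin([77, 21]): compare 77 with rmin([21])
rmin([21]) = 21  (base case)
Compare 77 with 21 -> 21
Compare 12 with 21 -> 12
Compare 67 with 12 -> 12
Compare 45 with 12 -> 12
Compare 73 with 12 -> 12
Compare 80 with 12 -> 12

12


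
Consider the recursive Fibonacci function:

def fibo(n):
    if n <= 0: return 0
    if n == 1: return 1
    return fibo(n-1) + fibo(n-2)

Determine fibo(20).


Computing fibo(20) bottom-up:
fibo(0) = 0
fibo(1) = 1
fibo(2) = fibo(1) + fibo(0) = 1 + 0 = 1
fibo(3) = fibo(2) + fibo(1) = 1 + 1 = 2
fibo(4) = fibo(3) + fibo(2) = 2 + 1 = 3
fibo(5) = fibo(4) + fibo(3) = 3 + 2 = 5
fibo(6) = fibo(5) + fibo(4) = 5 + 3 = 8
fibo(7) = fibo(6) + fibo(5) = 8 + 5 = 13
fibo(8) = fibo(7) + fibo(6) = 13 + 8 = 21
fibo(9) = fibo(8) + fibo(7) = 21 + 13 = 34
fibo(10) = fibo(9) + fibo(8) = 34 + 21 = 55
fibo(11) = fibo(10) + fibo(9) = 55 + 34 = 89
fibo(12) = fibo(11) + fibo(10) = 89 + 55 = 144
fibo(13) = fibo(12) + fibo(11) = 144 + 89 = 233
fibo(14) = fibo(13) + fibo(12) = 233 + 144 = 377
fibo(15) = fibo(14) + fibo(13) = 377 + 233 = 610
fibo(16) = fibo(15) + fibo(14) = 610 + 377 = 987
fibo(17) = fibo(16) + fibo(15) = 987 + 610 = 1597
fibo(18) = fibo(17) + fibo(16) = 1597 + 987 = 2584
fibo(19) = fibo(18) + fibo(17) = 2584 + 1597 = 4181
fibo(20) = fibo(19) + fibo(18) = 4181 + 2584 = 6765

6765


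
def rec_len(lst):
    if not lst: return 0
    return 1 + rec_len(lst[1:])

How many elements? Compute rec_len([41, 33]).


rec_len([41, 33]) = 1 + rec_len([33])
rec_len([33]) = 1 + rec_len([])
rec_len([]) = 0  (base case)
Unwinding: 1 + 1 + 0 = 2

2


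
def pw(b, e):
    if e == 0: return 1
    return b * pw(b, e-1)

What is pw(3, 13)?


pw(3, 13)
= 3 * pw(3, 12)
= 3 * 3 * pw(3, 11)
= 3 * 3 * 3 * pw(3, 10)
= 3 * 3 * 3 * 3 * pw(3, 9)
= 3 * 3 * 3 * 3 * 3 * pw(3, 8)
= 3 * 3 * 3 * 3 * 3 * 3 * pw(3, 7)
= 3 * 3 * 3 * 3 * 3 * 3 * 3 * pw(3, 6)
= 3 * 3 * 3 * 3 * 3 * 3 * 3 * 3 * pw(3, 5)
= 3 * 3 * 3 * 3 * 3 * 3 * 3 * 3 * 3 * pw(3, 4)
= 3 * 3 * 3 * 3 * 3 * 3 * 3 * 3 * 3 * 3 * pw(3, 3)
= 3 * 3 * 3 * 3 * 3 * 3 * 3 * 3 * 3 * 3 * 3 * pw(3, 2)
= 3 * 3 * 3 * 3 * 3 * 3 * 3 * 3 * 3 * 3 * 3 * 3 * pw(3, 1)
= 3 * 3 * 3 * 3 * 3 * 3 * 3 * 3 * 3 * 3 * 3 * 3 * 3 * pw(3, 0)
= 3 * 3 * 3 * 3 * 3 * 3 * 3 * 3 * 3 * 3 * 3 * 3 * 3 * 1
= 1594323

1594323


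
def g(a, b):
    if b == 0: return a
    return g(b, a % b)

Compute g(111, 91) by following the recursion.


g(111, 91) = g(91, 20)
g(91, 20) = g(20, 11)
g(20, 11) = g(11, 9)
g(11, 9) = g(9, 2)
g(9, 2) = g(2, 1)
g(2, 1) = g(1, 0)
g(1, 0) = 1  (base case)

1


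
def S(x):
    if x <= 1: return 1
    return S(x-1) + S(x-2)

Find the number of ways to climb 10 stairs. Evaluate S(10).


Building up from base cases:
S(0) = 1
S(1) = 1
S(2) = S(1) + S(0) = 1 + 1 = 2
S(3) = S(2) + S(1) = 2 + 1 = 3
S(4) = S(3) + S(2) = 3 + 2 = 5
S(5) = S(4) + S(3) = 5 + 3 = 8
S(6) = S(5) + S(4) = 8 + 5 = 13
S(7) = S(6) + S(5) = 13 + 8 = 21
S(8) = S(7) + S(6) = 21 + 13 = 34
S(9) = S(8) + S(7) = 34 + 21 = 55
S(10) = S(9) + S(8) = 55 + 34 = 89

89


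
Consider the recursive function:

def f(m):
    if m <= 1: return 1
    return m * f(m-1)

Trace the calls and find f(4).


f(4)
= 4 * f(3)
= 4 * 3 * f(2)
= 4 * 3 * 2 * f(1)
= 4 * 3 * 2 * 1
= 24

24


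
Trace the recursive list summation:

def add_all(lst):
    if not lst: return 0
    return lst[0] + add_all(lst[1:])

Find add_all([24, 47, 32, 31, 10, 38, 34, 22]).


add_all([24, 47, 32, 31, 10, 38, 34, 22]) = 24 + add_all([47, 32, 31, 10, 38, 34, 22])
add_all([47, 32, 31, 10, 38, 34, 22]) = 47 + add_all([32, 31, 10, 38, 34, 22])
add_all([32, 31, 10, 38, 34, 22]) = 32 + add_all([31, 10, 38, 34, 22])
add_all([31, 10, 38, 34, 22]) = 31 + add_all([10, 38, 34, 22])
add_all([10, 38, 34, 22]) = 10 + add_all([38, 34, 22])
add_all([38, 34, 22]) = 38 + add_all([34, 22])
add_all([34, 22]) = 34 + add_all([22])
add_all([22]) = 22 + add_all([])
add_all([]) = 0  (base case)
Total: 24 + 47 + 32 + 31 + 10 + 38 + 34 + 22 + 0 = 238

238


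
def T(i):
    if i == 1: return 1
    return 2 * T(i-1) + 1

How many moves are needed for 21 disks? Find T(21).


T(21) = 2 * T(20) + 1
T(20) = 2 * T(19) + 1
T(19) = 2 * T(18) + 1
T(18) = 2 * T(17) + 1
T(17) = 2 * T(16) + 1
T(16) = 2 * T(15) + 1
T(15) = 2 * T(14) + 1
T(14) = 2 * T(13) + 1
T(13) = 2 * T(12) + 1
T(12) = 2 * T(11) + 1
T(11) = 2 * T(10) + 1
T(10) = 2 * T(9) + 1
T(9) = 2 * T(8) + 1
T(8) = 2 * T(7) + 1
T(7) = 2 * T(6) + 1
T(6) = 2 * T(5) + 1
T(5) = 2 * T(4) + 1
T(4) = 2 * T(3) + 1
T(3) = 2 * T(2) + 1
T(2) = 2 * T(1) + 1
T(1) = 1  (base case)
T(2) = 2 * 1 + 1 = 3
T(3) = 2 * 3 + 1 = 7
T(4) = 2 * 7 + 1 = 15
T(5) = 2 * 15 + 1 = 31
T(6) = 2 * 31 + 1 = 63
T(7) = 2 * 63 + 1 = 127
T(8) = 2 * 127 + 1 = 255
T(9) = 2 * 255 + 1 = 511
T(10) = 2 * 511 + 1 = 1023
T(11) = 2 * 1023 + 1 = 2047
T(12) = 2 * 2047 + 1 = 4095
T(13) = 2 * 4095 + 1 = 8191
T(14) = 2 * 8191 + 1 = 16383
T(15) = 2 * 16383 + 1 = 32767
T(16) = 2 * 32767 + 1 = 65535
T(17) = 2 * 65535 + 1 = 131071
T(18) = 2 * 131071 + 1 = 262143
T(19) = 2 * 262143 + 1 = 524287
T(20) = 2 * 524287 + 1 = 1048575
T(21) = 2 * 1048575 + 1 = 2097151

2097151


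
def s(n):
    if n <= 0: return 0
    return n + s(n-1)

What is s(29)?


s(29)
= 29 + 28 + 27 + 26 + 25 + 24 + 23 + 22 + 21 + 20 + 19 + 18 + 17 + 16 + 15 + 14 + 13 + 12 + 11 + 10 + 9 + 8 + 7 + 6 + 5 + 4 + 3 + 2 + 1 + s(0)
= 29 + 28 + 27 + 26 + 25 + 24 + 23 + 22 + 21 + 20 + 19 + 18 + 17 + 16 + 15 + 14 + 13 + 12 + 11 + 10 + 9 + 8 + 7 + 6 + 5 + 4 + 3 + 2 + 1 + 0
= 435

435


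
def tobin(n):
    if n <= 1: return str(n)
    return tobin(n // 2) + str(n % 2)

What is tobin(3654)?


tobin(3654) = tobin(1827) + '0'
tobin(1827) = tobin(913) + '1'
tobin(913) = tobin(456) + '1'
tobin(456) = tobin(228) + '0'
tobin(228) = tobin(114) + '0'
tobin(114) = tobin(57) + '0'
tobin(57) = tobin(28) + '1'
tobin(28) = tobin(14) + '0'
tobin(14) = tobin(7) + '0'
tobin(7) = tobin(3) + '1'
tobin(3) = tobin(1) + '1'
tobin(1) = '1'  (base case)
Concatenating: '1' + '1' + '1' + '0' + '0' + '1' + '0' + '0' + '0' + '1' + '1' + '0' = '111001000110'

111001000110


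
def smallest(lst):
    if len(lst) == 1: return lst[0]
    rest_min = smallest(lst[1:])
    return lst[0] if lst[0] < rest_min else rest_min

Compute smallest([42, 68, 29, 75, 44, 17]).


smallest([42, 68, 29, 75, 44, 17]): compare 42 with smallest([68, 29, 75, 44, 17])
smallest([68, 29, 75, 44, 17]): compare 68 with smallest([29, 75, 44, 17])
smallest([29, 75, 44, 17]): compare 29 with smallest([75, 44, 17])
smallest([75, 44, 17]): compare 75 with smallest([44, 17])
smallest([44, 17]): compare 44 with smallest([17])
smallest([17]) = 17  (base case)
Compare 44 with 17 -> 17
Compare 75 with 17 -> 17
Compare 29 with 17 -> 17
Compare 68 with 17 -> 17
Compare 42 with 17 -> 17

17


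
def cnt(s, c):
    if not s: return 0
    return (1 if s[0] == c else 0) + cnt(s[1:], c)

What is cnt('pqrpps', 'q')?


s[0]='p' != 'q' -> 0
s[0]='q' == 'q' -> 1
s[0]='r' != 'q' -> 0
s[0]='p' != 'q' -> 0
s[0]='p' != 'q' -> 0
s[0]='s' != 'q' -> 0
Sum: 0 + 1 + 0 + 0 + 0 + 0 = 1

1


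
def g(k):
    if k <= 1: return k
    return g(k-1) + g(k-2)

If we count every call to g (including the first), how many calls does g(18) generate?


Let C(n) = total calls for g(n)
C(0) = 1, C(1) = 1
C(2) = 1 + C(1) + C(0) = 1 + 1 + 1 = 3
C(3) = 1 + C(2) + C(1) = 1 + 3 + 1 = 5
C(4) = 1 + C(3) + C(2) = 1 + 5 + 3 = 9
C(5) = 1 + C(4) + C(3) = 1 + 9 + 5 = 15
C(6) = 1 + C(5) + C(4) = 1 + 15 + 9 = 25
C(7) = 1 + C(6) + C(5) = 1 + 25 + 15 = 41
C(8) = 1 + C(7) + C(6) = 1 + 41 + 25 = 67
C(9) = 1 + C(8) + C(7) = 1 + 67 + 41 = 109
C(10) = 1 + C(9) + C(8) = 1 + 109 + 67 = 177
C(11) = 1 + C(10) + C(9) = 1 + 177 + 109 = 287
C(12) = 1 + C(11) + C(10) = 1 + 287 + 177 = 465
C(13) = 1 + C(12) + C(11) = 1 + 465 + 287 = 753
C(14) = 1 + C(13) + C(12) = 1 + 753 + 465 = 1219
C(15) = 1 + C(14) + C(13) = 1 + 1219 + 753 = 1973
C(16) = 1 + C(15) + C(14) = 1 + 1973 + 1219 = 3193
C(17) = 1 + C(16) + C(15) = 1 + 3193 + 1973 = 5167
C(18) = 1 + C(17) + C(16) = 1 + 5167 + 3193 = 8361

8361


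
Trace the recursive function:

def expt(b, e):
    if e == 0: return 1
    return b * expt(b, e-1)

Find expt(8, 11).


expt(8, 11)
= 8 * expt(8, 10)
= 8 * 8 * expt(8, 9)
= 8 * 8 * 8 * expt(8, 8)
= 8 * 8 * 8 * 8 * expt(8, 7)
= 8 * 8 * 8 * 8 * 8 * expt(8, 6)
= 8 * 8 * 8 * 8 * 8 * 8 * expt(8, 5)
= 8 * 8 * 8 * 8 * 8 * 8 * 8 * expt(8, 4)
= 8 * 8 * 8 * 8 * 8 * 8 * 8 * 8 * expt(8, 3)
= 8 * 8 * 8 * 8 * 8 * 8 * 8 * 8 * 8 * expt(8, 2)
= 8 * 8 * 8 * 8 * 8 * 8 * 8 * 8 * 8 * 8 * expt(8, 1)
= 8 * 8 * 8 * 8 * 8 * 8 * 8 * 8 * 8 * 8 * 8 * expt(8, 0)
= 8 * 8 * 8 * 8 * 8 * 8 * 8 * 8 * 8 * 8 * 8 * 1
= 8589934592

8589934592


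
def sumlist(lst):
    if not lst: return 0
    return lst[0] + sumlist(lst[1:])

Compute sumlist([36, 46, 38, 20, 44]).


sumlist([36, 46, 38, 20, 44]) = 36 + sumlist([46, 38, 20, 44])
sumlist([46, 38, 20, 44]) = 46 + sumlist([38, 20, 44])
sumlist([38, 20, 44]) = 38 + sumlist([20, 44])
sumlist([20, 44]) = 20 + sumlist([44])
sumlist([44]) = 44 + sumlist([])
sumlist([]) = 0  (base case)
Total: 36 + 46 + 38 + 20 + 44 + 0 = 184

184


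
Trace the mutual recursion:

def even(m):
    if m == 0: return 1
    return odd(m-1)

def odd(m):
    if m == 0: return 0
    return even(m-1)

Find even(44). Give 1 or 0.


even(44) = odd(43)
odd(43) = even(42)
even(42) = odd(41)
odd(41) = even(40)
even(40) = odd(39)
odd(39) = even(38)
even(38) = odd(37)
odd(37) = even(36)
even(36) = odd(35)
odd(35) = even(34)
even(34) = odd(33)
odd(33) = even(32)
even(32) = odd(31)
odd(31) = even(30)
even(30) = odd(29)
odd(29) = even(28)
even(28) = odd(27)
odd(27) = even(26)
even(26) = odd(25)
odd(25) = even(24)
even(24) = odd(23)
odd(23) = even(22)
even(22) = odd(21)
odd(21) = even(20)
even(20) = odd(19)
odd(19) = even(18)
even(18) = odd(17)
odd(17) = even(16)
even(16) = odd(15)
odd(15) = even(14)
even(14) = odd(13)
odd(13) = even(12)
even(12) = odd(11)
odd(11) = even(10)
even(10) = odd(9)
odd(9) = even(8)
even(8) = odd(7)
odd(7) = even(6)
even(6) = odd(5)
odd(5) = even(4)
even(4) = odd(3)
odd(3) = even(2)
even(2) = odd(1)
odd(1) = even(0)
even(0) = 1  (base case)
Result: 1

1


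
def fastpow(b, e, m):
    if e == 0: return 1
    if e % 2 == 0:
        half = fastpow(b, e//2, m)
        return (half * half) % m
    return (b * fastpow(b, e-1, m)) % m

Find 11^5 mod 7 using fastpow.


fastpow(11, 5, 7): e is odd, compute fastpow(11, 4, 7)
  fastpow(11, 4, 7): e is even, compute fastpow(11, 2, 7)
    fastpow(11, 2, 7): e is even, compute fastpow(11, 1, 7)
      fastpow(11, 1, 7): e is odd, compute fastpow(11, 0, 7)
        fastpow(11, 0, 7) = 1
      (11 * 1) % 7 = 4
    half=4, (4*4) % 7 = 2
  half=2, (2*2) % 7 = 4
(11 * 4) % 7 = 2

2


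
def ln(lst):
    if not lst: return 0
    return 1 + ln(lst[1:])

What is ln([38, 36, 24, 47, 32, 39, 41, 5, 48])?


ln([38, 36, 24, 47, 32, 39, 41, 5, 48]) = 1 + ln([36, 24, 47, 32, 39, 41, 5, 48])
ln([36, 24, 47, 32, 39, 41, 5, 48]) = 1 + ln([24, 47, 32, 39, 41, 5, 48])
ln([24, 47, 32, 39, 41, 5, 48]) = 1 + ln([47, 32, 39, 41, 5, 48])
ln([47, 32, 39, 41, 5, 48]) = 1 + ln([32, 39, 41, 5, 48])
ln([32, 39, 41, 5, 48]) = 1 + ln([39, 41, 5, 48])
ln([39, 41, 5, 48]) = 1 + ln([41, 5, 48])
ln([41, 5, 48]) = 1 + ln([5, 48])
ln([5, 48]) = 1 + ln([48])
ln([48]) = 1 + ln([])
ln([]) = 0  (base case)
Unwinding: 1 + 1 + 1 + 1 + 1 + 1 + 1 + 1 + 1 + 0 = 9

9


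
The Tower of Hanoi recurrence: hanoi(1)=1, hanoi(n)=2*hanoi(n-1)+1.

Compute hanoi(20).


hanoi(20) = 2 * hanoi(19) + 1
hanoi(19) = 2 * hanoi(18) + 1
hanoi(18) = 2 * hanoi(17) + 1
hanoi(17) = 2 * hanoi(16) + 1
hanoi(16) = 2 * hanoi(15) + 1
hanoi(15) = 2 * hanoi(14) + 1
hanoi(14) = 2 * hanoi(13) + 1
hanoi(13) = 2 * hanoi(12) + 1
hanoi(12) = 2 * hanoi(11) + 1
hanoi(11) = 2 * hanoi(10) + 1
hanoi(10) = 2 * hanoi(9) + 1
hanoi(9) = 2 * hanoi(8) + 1
hanoi(8) = 2 * hanoi(7) + 1
hanoi(7) = 2 * hanoi(6) + 1
hanoi(6) = 2 * hanoi(5) + 1
hanoi(5) = 2 * hanoi(4) + 1
hanoi(4) = 2 * hanoi(3) + 1
hanoi(3) = 2 * hanoi(2) + 1
hanoi(2) = 2 * hanoi(1) + 1
hanoi(1) = 1  (base case)
hanoi(2) = 2 * 1 + 1 = 3
hanoi(3) = 2 * 3 + 1 = 7
hanoi(4) = 2 * 7 + 1 = 15
hanoi(5) = 2 * 15 + 1 = 31
hanoi(6) = 2 * 31 + 1 = 63
hanoi(7) = 2 * 63 + 1 = 127
hanoi(8) = 2 * 127 + 1 = 255
hanoi(9) = 2 * 255 + 1 = 511
hanoi(10) = 2 * 511 + 1 = 1023
hanoi(11) = 2 * 1023 + 1 = 2047
hanoi(12) = 2 * 2047 + 1 = 4095
hanoi(13) = 2 * 4095 + 1 = 8191
hanoi(14) = 2 * 8191 + 1 = 16383
hanoi(15) = 2 * 16383 + 1 = 32767
hanoi(16) = 2 * 32767 + 1 = 65535
hanoi(17) = 2 * 65535 + 1 = 131071
hanoi(18) = 2 * 131071 + 1 = 262143
hanoi(19) = 2 * 262143 + 1 = 524287
hanoi(20) = 2 * 524287 + 1 = 1048575

1048575


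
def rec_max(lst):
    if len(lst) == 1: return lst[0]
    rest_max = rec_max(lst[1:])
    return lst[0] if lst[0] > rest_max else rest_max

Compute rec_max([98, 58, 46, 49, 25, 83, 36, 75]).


rec_max([98, 58, 46, 49, 25, 83, 36, 75]): compare 98 with rec_max([58, 46, 49, 25, 83, 36, 75])
rec_max([58, 46, 49, 25, 83, 36, 75]): compare 58 with rec_max([46, 49, 25, 83, 36, 75])
rec_max([46, 49, 25, 83, 36, 75]): compare 46 with rec_max([49, 25, 83, 36, 75])
rec_max([49, 25, 83, 36, 75]): compare 49 with rec_max([25, 83, 36, 75])
rec_max([25, 83, 36, 75]): compare 25 with rec_max([83, 36, 75])
rec_max([83, 36, 75]): compare 83 with rec_max([36, 75])
rec_max([36, 75]): compare 36 with rec_max([75])
rec_max([75]) = 75  (base case)
Compare 36 with 75 -> 75
Compare 83 with 75 -> 83
Compare 25 with 83 -> 83
Compare 49 with 83 -> 83
Compare 46 with 83 -> 83
Compare 58 with 83 -> 83
Compare 98 with 83 -> 98

98


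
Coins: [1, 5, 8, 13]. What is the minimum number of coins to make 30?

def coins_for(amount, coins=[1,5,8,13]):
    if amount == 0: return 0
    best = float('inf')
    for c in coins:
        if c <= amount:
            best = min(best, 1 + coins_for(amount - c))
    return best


Building up with DP:
coins_for(0) = 0
coins_for(1) = min(1+coins_for(0)=1+0=1) = 1
coins_for(2) = min(1+coins_for(1)=1+1=2) = 2
coins_for(3) = min(1+coins_for(2)=1+2=3) = 3
coins_for(4) = min(1+coins_for(3)=1+3=4) = 4
coins_for(5) = min(1+coins_for(4)=1+4=5, 1+coins_for(0)=1+0=1) = 1
coins_for(6) = min(1+coins_for(5)=1+1=2, 1+coins_for(1)=1+1=2) = 2
coins_for(7) = min(1+coins_for(6)=1+2=3, 1+coins_for(2)=1+2=3) = 3
coins_for(8) = min(1+coins_for(7)=1+3=4, 1+coins_for(3)=1+3=4, 1+coins_for(0)=1+0=1) = 1
coins_for(9) = min(1+coins_for(8)=1+1=2, 1+coins_for(4)=1+4=5, 1+coins_for(1)=1+1=2) = 2
coins_for(10) = min(1+coins_for(9)=1+2=3, 1+coins_for(5)=1+1=2, 1+coins_for(2)=1+2=3) = 2
coins_for(11) = min(1+coins_for(10)=1+2=3, 1+coins_for(6)=1+2=3, 1+coins_for(3)=1+3=4) = 3
coins_for(12) = min(1+coins_for(11)=1+3=4, 1+coins_for(7)=1+3=4, 1+coins_for(4)=1+4=5) = 4
coins_for(13) = min(1+coins_for(12)=1+4=5, 1+coins_for(8)=1+1=2, 1+coins_for(5)=1+1=2, 1+coins_for(0)=1+0=1) = 1
coins_for(14) = min(1+coins_for(13)=1+1=2, 1+coins_for(9)=1+2=3, 1+coins_for(6)=1+2=3, 1+coins_for(1)=1+1=2) = 2
coins_for(15) = min(1+coins_for(14)=1+2=3, 1+coins_for(10)=1+2=3, 1+coins_for(7)=1+3=4, 1+coins_for(2)=1+2=3) = 3
coins_for(16) = min(1+coins_for(15)=1+3=4, 1+coins_for(11)=1+3=4, 1+coins_for(8)=1+1=2, 1+coins_for(3)=1+3=4) = 2
coins_for(17) = min(1+coins_for(16)=1+2=3, 1+coins_for(12)=1+4=5, 1+coins_for(9)=1+2=3, 1+coins_for(4)=1+4=5) = 3
coins_for(18) = min(1+coins_for(17)=1+3=4, 1+coins_for(13)=1+1=2, 1+coins_for(10)=1+2=3, 1+coins_for(5)=1+1=2) = 2
coins_for(19) = min(1+coins_for(18)=1+2=3, 1+coins_for(14)=1+2=3, 1+coins_for(11)=1+3=4, 1+coins_for(6)=1+2=3) = 3
coins_for(20) = min(1+coins_for(19)=1+3=4, 1+coins_for(15)=1+3=4, 1+coins_for(12)=1+4=5, 1+coins_for(7)=1+3=4) = 4
coins_for(21) = min(1+coins_for(20)=1+4=5, 1+coins_for(16)=1+2=3, 1+coins_for(13)=1+1=2, 1+coins_for(8)=1+1=2) = 2
coins_for(22) = min(1+coins_for(21)=1+2=3, 1+coins_for(17)=1+3=4, 1+coins_for(14)=1+2=3, 1+coins_for(9)=1+2=3) = 3
coins_for(23) = min(1+coins_for(22)=1+3=4, 1+coins_for(18)=1+2=3, 1+coins_for(15)=1+3=4, 1+coins_for(10)=1+2=3) = 3
coins_for(24) = min(1+coins_for(23)=1+3=4, 1+coins_for(19)=1+3=4, 1+coins_for(16)=1+2=3, 1+coins_for(11)=1+3=4) = 3
coins_for(25) = min(1+coins_for(24)=1+3=4, 1+coins_for(20)=1+4=5, 1+coins_for(17)=1+3=4, 1+coins_for(12)=1+4=5) = 4
coins_for(26) = min(1+coins_for(25)=1+4=5, 1+coins_for(21)=1+2=3, 1+coins_for(18)=1+2=3, 1+coins_for(13)=1+1=2) = 2
coins_for(27) = min(1+coins_for(26)=1+2=3, 1+coins_for(22)=1+3=4, 1+coins_for(19)=1+3=4, 1+coins_for(14)=1+2=3) = 3
coins_for(28) = min(1+coins_for(27)=1+3=4, 1+coins_for(23)=1+3=4, 1+coins_for(20)=1+4=5, 1+coins_for(15)=1+3=4) = 4
coins_for(29) = min(1+coins_for(28)=1+4=5, 1+coins_for(24)=1+3=4, 1+coins_for(21)=1+2=3, 1+coins_for(16)=1+2=3) = 3
coins_for(30) = min(1+coins_for(29)=1+3=4, 1+coins_for(25)=1+4=5, 1+coins_for(22)=1+3=4, 1+coins_for(17)=1+3=4) = 4

4


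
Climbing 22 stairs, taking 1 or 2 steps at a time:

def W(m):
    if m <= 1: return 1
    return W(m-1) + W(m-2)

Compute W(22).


Building up from base cases:
W(0) = 1
W(1) = 1
W(2) = W(1) + W(0) = 1 + 1 = 2
W(3) = W(2) + W(1) = 2 + 1 = 3
W(4) = W(3) + W(2) = 3 + 2 = 5
W(5) = W(4) + W(3) = 5 + 3 = 8
W(6) = W(5) + W(4) = 8 + 5 = 13
W(7) = W(6) + W(5) = 13 + 8 = 21
W(8) = W(7) + W(6) = 21 + 13 = 34
W(9) = W(8) + W(7) = 34 + 21 = 55
W(10) = W(9) + W(8) = 55 + 34 = 89
W(11) = W(10) + W(9) = 89 + 55 = 144
W(12) = W(11) + W(10) = 144 + 89 = 233
W(13) = W(12) + W(11) = 233 + 144 = 377
W(14) = W(13) + W(12) = 377 + 233 = 610
W(15) = W(14) + W(13) = 610 + 377 = 987
W(16) = W(15) + W(14) = 987 + 610 = 1597
W(17) = W(16) + W(15) = 1597 + 987 = 2584
W(18) = W(17) + W(16) = 2584 + 1597 = 4181
W(19) = W(18) + W(17) = 4181 + 2584 = 6765
W(20) = W(19) + W(18) = 6765 + 4181 = 10946
W(21) = W(20) + W(19) = 10946 + 6765 = 17711
W(22) = W(21) + W(20) = 17711 + 10946 = 28657

28657


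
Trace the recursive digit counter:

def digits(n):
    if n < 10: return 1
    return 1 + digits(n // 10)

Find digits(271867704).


digits(271867704) = 1 + digits(27186770)
digits(27186770) = 1 + digits(2718677)
digits(2718677) = 1 + digits(271867)
digits(271867) = 1 + digits(27186)
digits(27186) = 1 + digits(2718)
digits(2718) = 1 + digits(271)
digits(271) = 1 + digits(27)
digits(27) = 1 + digits(2)
digits(2) = 1  (base case: 2 < 10)
Unwinding: 1 + 1 + 1 + 1 + 1 + 1 + 1 + 1 + 1 = 9

9


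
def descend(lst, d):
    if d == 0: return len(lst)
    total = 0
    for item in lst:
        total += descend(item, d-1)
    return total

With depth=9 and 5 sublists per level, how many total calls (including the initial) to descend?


At depth 0 (root): 1 call
At depth 1: each of 1 parents calls descend on 5 children = 5 calls
At depth 2: each of 5 parents calls descend on 5 children = 25 calls
At depth 3: each of 25 parents calls descend on 5 children = 125 calls
At depth 4: each of 125 parents calls descend on 5 children = 625 calls
At depth 5: each of 625 parents calls descend on 5 children = 3125 calls
At depth 6: each of 3125 parents calls descend on 5 children = 15625 calls
At depth 7: each of 15625 parents calls descend on 5 children = 78125 calls
At depth 8: each of 78125 parents calls descend on 5 children = 390625 calls
At depth 9: each of 390625 parents calls descend on 5 children = 1953125 calls
Total: 1 + 5 + 25 + 125 + 625 + 3125 + 15625 + 78125 + 390625 + 1953125 = 2441406

2441406


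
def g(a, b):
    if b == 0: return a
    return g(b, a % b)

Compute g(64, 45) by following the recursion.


g(64, 45) = g(45, 19)
g(45, 19) = g(19, 7)
g(19, 7) = g(7, 5)
g(7, 5) = g(5, 2)
g(5, 2) = g(2, 1)
g(2, 1) = g(1, 0)
g(1, 0) = 1  (base case)

1


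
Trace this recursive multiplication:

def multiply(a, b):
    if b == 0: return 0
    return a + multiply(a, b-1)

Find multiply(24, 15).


multiply(24, 15) = 24 + multiply(24, 14)
multiply(24, 14) = 24 + multiply(24, 13)
multiply(24, 13) = 24 + multiply(24, 12)
multiply(24, 12) = 24 + multiply(24, 11)
multiply(24, 11) = 24 + multiply(24, 10)
multiply(24, 10) = 24 + multiply(24, 9)
multiply(24, 9) = 24 + multiply(24, 8)
multiply(24, 8) = 24 + multiply(24, 7)
multiply(24, 7) = 24 + multiply(24, 6)
multiply(24, 6) = 24 + multiply(24, 5)
multiply(24, 5) = 24 + multiply(24, 4)
multiply(24, 4) = 24 + multiply(24, 3)
multiply(24, 3) = 24 + multiply(24, 2)
multiply(24, 2) = 24 + multiply(24, 1)
multiply(24, 1) = 24 + multiply(24, 0)
multiply(24, 0) = 0  (base case)
Total: 24 + 24 + 24 + 24 + 24 + 24 + 24 + 24 + 24 + 24 + 24 + 24 + 24 + 24 + 24 + 0 = 360

360


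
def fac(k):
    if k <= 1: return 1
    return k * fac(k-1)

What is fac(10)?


fac(10)
= 10 * fac(9)
= 10 * 9 * fac(8)
= 10 * 9 * 8 * fac(7)
= 10 * 9 * 8 * 7 * fac(6)
= 10 * 9 * 8 * 7 * 6 * fac(5)
= 10 * 9 * 8 * 7 * 6 * 5 * fac(4)
= 10 * 9 * 8 * 7 * 6 * 5 * 4 * fac(3)
= 10 * 9 * 8 * 7 * 6 * 5 * 4 * 3 * fac(2)
= 10 * 9 * 8 * 7 * 6 * 5 * 4 * 3 * 2 * fac(1)
= 10 * 9 * 8 * 7 * 6 * 5 * 4 * 3 * 2 * 1
= 3628800

3628800


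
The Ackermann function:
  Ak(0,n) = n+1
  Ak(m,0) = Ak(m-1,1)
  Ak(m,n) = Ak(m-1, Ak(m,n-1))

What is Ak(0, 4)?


Ak(0, 4) = 5
Result: Ak(0, 4) = 5

5


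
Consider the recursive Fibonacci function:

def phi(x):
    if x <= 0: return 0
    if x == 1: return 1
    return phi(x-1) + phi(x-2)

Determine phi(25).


Computing phi(25) bottom-up:
phi(0) = 0
phi(1) = 1
phi(2) = phi(1) + phi(0) = 1 + 0 = 1
phi(3) = phi(2) + phi(1) = 1 + 1 = 2
phi(4) = phi(3) + phi(2) = 2 + 1 = 3
phi(5) = phi(4) + phi(3) = 3 + 2 = 5
phi(6) = phi(5) + phi(4) = 5 + 3 = 8
phi(7) = phi(6) + phi(5) = 8 + 5 = 13
phi(8) = phi(7) + phi(6) = 13 + 8 = 21
phi(9) = phi(8) + phi(7) = 21 + 13 = 34
phi(10) = phi(9) + phi(8) = 34 + 21 = 55
phi(11) = phi(10) + phi(9) = 55 + 34 = 89
phi(12) = phi(11) + phi(10) = 89 + 55 = 144
phi(13) = phi(12) + phi(11) = 144 + 89 = 233
phi(14) = phi(13) + phi(12) = 233 + 144 = 377
phi(15) = phi(14) + phi(13) = 377 + 233 = 610
phi(16) = phi(15) + phi(14) = 610 + 377 = 987
phi(17) = phi(16) + phi(15) = 987 + 610 = 1597
phi(18) = phi(17) + phi(16) = 1597 + 987 = 2584
phi(19) = phi(18) + phi(17) = 2584 + 1597 = 4181
phi(20) = phi(19) + phi(18) = 4181 + 2584 = 6765
phi(21) = phi(20) + phi(19) = 6765 + 4181 = 10946
phi(22) = phi(21) + phi(20) = 10946 + 6765 = 17711
phi(23) = phi(22) + phi(21) = 17711 + 10946 = 28657
phi(24) = phi(23) + phi(22) = 28657 + 17711 = 46368
phi(25) = phi(24) + phi(23) = 46368 + 28657 = 75025

75025


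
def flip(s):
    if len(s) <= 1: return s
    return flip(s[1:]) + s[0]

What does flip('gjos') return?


flip('gjos') = flip('jos') + 'g'
flip('jos') = flip('os') + 'j'
flip('os') = flip('s') + 'o'
flip('s') = 's'  (base case)
Concatenating: 's' + 'o' + 'j' + 'g' = 'sojg'

sojg


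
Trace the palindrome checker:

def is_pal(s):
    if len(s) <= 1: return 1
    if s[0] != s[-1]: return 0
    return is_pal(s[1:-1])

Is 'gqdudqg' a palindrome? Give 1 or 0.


is_pal('gqdudqg'): s[0]='g' == s[-1]='g' -> check is_pal('qdudq')
is_pal('qdudq'): s[0]='q' == s[-1]='q' -> check is_pal('dud')
is_pal('dud'): s[0]='d' == s[-1]='d' -> check is_pal('u')
is_pal('u'): len <= 1 -> return 1  (base case)
Result: 1 (palindrome)

1


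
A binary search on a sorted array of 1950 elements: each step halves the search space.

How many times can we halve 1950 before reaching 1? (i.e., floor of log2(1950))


1950 / 2 = 975
975 / 2 = 487
487 / 2 = 243
243 / 2 = 121
121 / 2 = 60
60 / 2 = 30
30 / 2 = 15
15 / 2 = 7
7 / 2 = 3
3 / 2 = 1
Reached 1 after 10 halvings

10


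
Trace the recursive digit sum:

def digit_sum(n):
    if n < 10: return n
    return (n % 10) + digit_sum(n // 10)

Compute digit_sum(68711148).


digit_sum(68711148) = 8 + digit_sum(6871114)
digit_sum(6871114) = 4 + digit_sum(687111)
digit_sum(687111) = 1 + digit_sum(68711)
digit_sum(68711) = 1 + digit_sum(6871)
digit_sum(6871) = 1 + digit_sum(687)
digit_sum(687) = 7 + digit_sum(68)
digit_sum(68) = 8 + digit_sum(6)
digit_sum(6) = 6  (base case)
Total: 8 + 4 + 1 + 1 + 1 + 7 + 8 + 6 = 36

36


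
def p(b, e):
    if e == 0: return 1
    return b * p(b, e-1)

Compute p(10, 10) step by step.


p(10, 10)
= 10 * p(10, 9)
= 10 * 10 * p(10, 8)
= 10 * 10 * 10 * p(10, 7)
= 10 * 10 * 10 * 10 * p(10, 6)
= 10 * 10 * 10 * 10 * 10 * p(10, 5)
= 10 * 10 * 10 * 10 * 10 * 10 * p(10, 4)
= 10 * 10 * 10 * 10 * 10 * 10 * 10 * p(10, 3)
= 10 * 10 * 10 * 10 * 10 * 10 * 10 * 10 * p(10, 2)
= 10 * 10 * 10 * 10 * 10 * 10 * 10 * 10 * 10 * p(10, 1)
= 10 * 10 * 10 * 10 * 10 * 10 * 10 * 10 * 10 * 10 * p(10, 0)
= 10 * 10 * 10 * 10 * 10 * 10 * 10 * 10 * 10 * 10 * 1
= 10000000000

10000000000


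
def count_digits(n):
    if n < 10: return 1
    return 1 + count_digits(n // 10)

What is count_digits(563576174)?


count_digits(563576174) = 1 + count_digits(56357617)
count_digits(56357617) = 1 + count_digits(5635761)
count_digits(5635761) = 1 + count_digits(563576)
count_digits(563576) = 1 + count_digits(56357)
count_digits(56357) = 1 + count_digits(5635)
count_digits(5635) = 1 + count_digits(563)
count_digits(563) = 1 + count_digits(56)
count_digits(56) = 1 + count_digits(5)
count_digits(5) = 1  (base case: 5 < 10)
Unwinding: 1 + 1 + 1 + 1 + 1 + 1 + 1 + 1 + 1 = 9

9


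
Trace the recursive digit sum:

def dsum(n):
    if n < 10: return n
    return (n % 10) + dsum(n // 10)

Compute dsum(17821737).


dsum(17821737) = 7 + dsum(1782173)
dsum(1782173) = 3 + dsum(178217)
dsum(178217) = 7 + dsum(17821)
dsum(17821) = 1 + dsum(1782)
dsum(1782) = 2 + dsum(178)
dsum(178) = 8 + dsum(17)
dsum(17) = 7 + dsum(1)
dsum(1) = 1  (base case)
Total: 7 + 3 + 7 + 1 + 2 + 8 + 7 + 1 = 36

36


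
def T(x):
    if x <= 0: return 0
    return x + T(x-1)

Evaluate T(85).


T(85)
= 85 + 84 + 83 + 82 + 81 + 80 + 79 + 78 + 77 + 76 + 75 + 74 + 73 + 72 + 71 + 70 + 69 + 68 + 67 + 66 + 65 + 64 + 63 + 62 + 61 + 60 + 59 + 58 + 57 + 56 + 55 + 54 + 53 + 52 + 51 + 50 + 49 + 48 + 47 + 46 + 45 + 44 + 43 + 42 + 41 + 40 + 39 + 38 + 37 + 36 + 35 + 34 + 33 + 32 + 31 + 30 + 29 + 28 + 27 + 26 + 25 + 24 + 23 + 22 + 21 + 20 + 19 + 18 + 17 + 16 + 15 + 14 + 13 + 12 + 11 + 10 + 9 + 8 + 7 + 6 + 5 + 4 + 3 + 2 + 1 + T(0)
= 85 + 84 + 83 + 82 + 81 + 80 + 79 + 78 + 77 + 76 + 75 + 74 + 73 + 72 + 71 + 70 + 69 + 68 + 67 + 66 + 65 + 64 + 63 + 62 + 61 + 60 + 59 + 58 + 57 + 56 + 55 + 54 + 53 + 52 + 51 + 50 + 49 + 48 + 47 + 46 + 45 + 44 + 43 + 42 + 41 + 40 + 39 + 38 + 37 + 36 + 35 + 34 + 33 + 32 + 31 + 30 + 29 + 28 + 27 + 26 + 25 + 24 + 23 + 22 + 21 + 20 + 19 + 18 + 17 + 16 + 15 + 14 + 13 + 12 + 11 + 10 + 9 + 8 + 7 + 6 + 5 + 4 + 3 + 2 + 1 + 0
= 3655

3655


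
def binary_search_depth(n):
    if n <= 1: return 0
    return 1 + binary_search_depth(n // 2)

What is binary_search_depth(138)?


138 / 2 = 69
69 / 2 = 34
34 / 2 = 17
17 / 2 = 8
8 / 2 = 4
4 / 2 = 2
2 / 2 = 1
Reached 1 after 7 halvings

7


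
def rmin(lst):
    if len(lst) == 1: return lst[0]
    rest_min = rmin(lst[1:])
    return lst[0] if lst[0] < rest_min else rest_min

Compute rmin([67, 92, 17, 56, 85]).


rmin([67, 92, 17, 56, 85]): compare 67 with rmin([92, 17, 56, 85])
rmin([92, 17, 56, 85]): compare 92 with rmin([17, 56, 85])
rmin([17, 56, 85]): compare 17 with rmin([56, 85])
rmin([56, 85]): compare 56 with rmin([85])
rmin([85]) = 85  (base case)
Compare 56 with 85 -> 56
Compare 17 with 56 -> 17
Compare 92 with 17 -> 17
Compare 67 with 17 -> 17

17


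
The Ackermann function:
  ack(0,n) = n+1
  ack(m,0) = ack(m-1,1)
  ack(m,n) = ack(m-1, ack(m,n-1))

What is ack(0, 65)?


ack(0, 65) = 66
Result: ack(0, 65) = 66

66


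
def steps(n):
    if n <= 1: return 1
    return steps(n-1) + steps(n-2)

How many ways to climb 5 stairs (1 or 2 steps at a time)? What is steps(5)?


Building up from base cases:
steps(0) = 1
steps(1) = 1
steps(2) = steps(1) + steps(0) = 1 + 1 = 2
steps(3) = steps(2) + steps(1) = 2 + 1 = 3
steps(4) = steps(3) + steps(2) = 3 + 2 = 5
steps(5) = steps(4) + steps(3) = 5 + 3 = 8

8


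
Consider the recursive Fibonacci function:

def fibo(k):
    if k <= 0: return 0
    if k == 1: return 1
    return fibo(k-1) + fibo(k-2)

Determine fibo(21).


Computing fibo(21) bottom-up:
fibo(0) = 0
fibo(1) = 1
fibo(2) = fibo(1) + fibo(0) = 1 + 0 = 1
fibo(3) = fibo(2) + fibo(1) = 1 + 1 = 2
fibo(4) = fibo(3) + fibo(2) = 2 + 1 = 3
fibo(5) = fibo(4) + fibo(3) = 3 + 2 = 5
fibo(6) = fibo(5) + fibo(4) = 5 + 3 = 8
fibo(7) = fibo(6) + fibo(5) = 8 + 5 = 13
fibo(8) = fibo(7) + fibo(6) = 13 + 8 = 21
fibo(9) = fibo(8) + fibo(7) = 21 + 13 = 34
fibo(10) = fibo(9) + fibo(8) = 34 + 21 = 55
fibo(11) = fibo(10) + fibo(9) = 55 + 34 = 89
fibo(12) = fibo(11) + fibo(10) = 89 + 55 = 144
fibo(13) = fibo(12) + fibo(11) = 144 + 89 = 233
fibo(14) = fibo(13) + fibo(12) = 233 + 144 = 377
fibo(15) = fibo(14) + fibo(13) = 377 + 233 = 610
fibo(16) = fibo(15) + fibo(14) = 610 + 377 = 987
fibo(17) = fibo(16) + fibo(15) = 987 + 610 = 1597
fibo(18) = fibo(17) + fibo(16) = 1597 + 987 = 2584
fibo(19) = fibo(18) + fibo(17) = 2584 + 1597 = 4181
fibo(20) = fibo(19) + fibo(18) = 4181 + 2584 = 6765
fibo(21) = fibo(20) + fibo(19) = 6765 + 4181 = 10946

10946


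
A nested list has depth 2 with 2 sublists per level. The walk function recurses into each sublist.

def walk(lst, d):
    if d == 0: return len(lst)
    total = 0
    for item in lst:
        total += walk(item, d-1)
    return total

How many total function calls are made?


At depth 0 (root): 1 call
At depth 1: each of 1 parents calls walk on 2 children = 2 calls
At depth 2: each of 2 parents calls walk on 2 children = 4 calls
Total: 1 + 2 + 4 = 7

7


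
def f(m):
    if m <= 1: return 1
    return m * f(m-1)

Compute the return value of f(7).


f(7)
= 7 * f(6)
= 7 * 6 * f(5)
= 7 * 6 * 5 * f(4)
= 7 * 6 * 5 * 4 * f(3)
= 7 * 6 * 5 * 4 * 3 * f(2)
= 7 * 6 * 5 * 4 * 3 * 2 * f(1)
= 7 * 6 * 5 * 4 * 3 * 2 * 1
= 5040

5040


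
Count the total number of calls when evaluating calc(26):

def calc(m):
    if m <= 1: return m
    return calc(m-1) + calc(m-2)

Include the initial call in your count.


Let C(n) = total calls for calc(n)
C(0) = 1, C(1) = 1
C(2) = 1 + C(1) + C(0) = 1 + 1 + 1 = 3
C(3) = 1 + C(2) + C(1) = 1 + 3 + 1 = 5
C(4) = 1 + C(3) + C(2) = 1 + 5 + 3 = 9
C(5) = 1 + C(4) + C(3) = 1 + 9 + 5 = 15
C(6) = 1 + C(5) + C(4) = 1 + 15 + 9 = 25
C(7) = 1 + C(6) + C(5) = 1 + 25 + 15 = 41
C(8) = 1 + C(7) + C(6) = 1 + 41 + 25 = 67
C(9) = 1 + C(8) + C(7) = 1 + 67 + 41 = 109
C(10) = 1 + C(9) + C(8) = 1 + 109 + 67 = 177
C(11) = 1 + C(10) + C(9) = 1 + 177 + 109 = 287
C(12) = 1 + C(11) + C(10) = 1 + 287 + 177 = 465
C(13) = 1 + C(12) + C(11) = 1 + 465 + 287 = 753
C(14) = 1 + C(13) + C(12) = 1 + 753 + 465 = 1219
C(15) = 1 + C(14) + C(13) = 1 + 1219 + 753 = 1973
C(16) = 1 + C(15) + C(14) = 1 + 1973 + 1219 = 3193
C(17) = 1 + C(16) + C(15) = 1 + 3193 + 1973 = 5167
C(18) = 1 + C(17) + C(16) = 1 + 5167 + 3193 = 8361
C(19) = 1 + C(18) + C(17) = 1 + 8361 + 5167 = 13529
C(20) = 1 + C(19) + C(18) = 1 + 13529 + 8361 = 21891
C(21) = 1 + C(20) + C(19) = 1 + 21891 + 13529 = 35421
C(22) = 1 + C(21) + C(20) = 1 + 35421 + 21891 = 57313
C(23) = 1 + C(22) + C(21) = 1 + 57313 + 35421 = 92735
C(24) = 1 + C(23) + C(22) = 1 + 92735 + 57313 = 150049
C(25) = 1 + C(24) + C(23) = 1 + 150049 + 92735 = 242785
C(26) = 1 + C(25) + C(24) = 1 + 242785 + 150049 = 392835

392835


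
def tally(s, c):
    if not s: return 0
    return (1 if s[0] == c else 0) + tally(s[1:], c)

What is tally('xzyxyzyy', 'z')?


s[0]='x' != 'z' -> 0
s[0]='z' == 'z' -> 1
s[0]='y' != 'z' -> 0
s[0]='x' != 'z' -> 0
s[0]='y' != 'z' -> 0
s[0]='z' == 'z' -> 1
s[0]='y' != 'z' -> 0
s[0]='y' != 'z' -> 0
Sum: 0 + 1 + 0 + 0 + 0 + 1 + 0 + 0 = 2

2


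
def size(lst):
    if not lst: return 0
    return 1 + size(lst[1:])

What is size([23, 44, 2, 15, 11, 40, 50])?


size([23, 44, 2, 15, 11, 40, 50]) = 1 + size([44, 2, 15, 11, 40, 50])
size([44, 2, 15, 11, 40, 50]) = 1 + size([2, 15, 11, 40, 50])
size([2, 15, 11, 40, 50]) = 1 + size([15, 11, 40, 50])
size([15, 11, 40, 50]) = 1 + size([11, 40, 50])
size([11, 40, 50]) = 1 + size([40, 50])
size([40, 50]) = 1 + size([50])
size([50]) = 1 + size([])
size([]) = 0  (base case)
Unwinding: 1 + 1 + 1 + 1 + 1 + 1 + 1 + 0 = 7

7


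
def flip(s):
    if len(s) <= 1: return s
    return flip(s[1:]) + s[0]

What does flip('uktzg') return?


flip('uktzg') = flip('ktzg') + 'u'
flip('ktzg') = flip('tzg') + 'k'
flip('tzg') = flip('zg') + 't'
flip('zg') = flip('g') + 'z'
flip('g') = 'g'  (base case)
Concatenating: 'g' + 'z' + 't' + 'k' + 'u' = 'gztku'

gztku


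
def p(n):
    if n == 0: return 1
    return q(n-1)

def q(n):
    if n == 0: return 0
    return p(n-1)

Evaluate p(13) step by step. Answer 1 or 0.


p(13) = q(12)
q(12) = p(11)
p(11) = q(10)
q(10) = p(9)
p(9) = q(8)
q(8) = p(7)
p(7) = q(6)
q(6) = p(5)
p(5) = q(4)
q(4) = p(3)
p(3) = q(2)
q(2) = p(1)
p(1) = q(0)
q(0) = 0  (base case)
Result: 0

0


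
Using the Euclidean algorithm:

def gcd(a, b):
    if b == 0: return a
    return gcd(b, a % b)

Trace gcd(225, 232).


gcd(225, 232) = gcd(232, 225)
gcd(232, 225) = gcd(225, 7)
gcd(225, 7) = gcd(7, 1)
gcd(7, 1) = gcd(1, 0)
gcd(1, 0) = 1  (base case)

1


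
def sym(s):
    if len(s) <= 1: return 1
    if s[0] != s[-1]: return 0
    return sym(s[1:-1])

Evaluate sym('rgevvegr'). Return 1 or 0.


sym('rgevvegr'): s[0]='r' == s[-1]='r' -> check sym('gevveg')
sym('gevveg'): s[0]='g' == s[-1]='g' -> check sym('evve')
sym('evve'): s[0]='e' == s[-1]='e' -> check sym('vv')
sym('vv'): s[0]='v' == s[-1]='v' -> check sym('')
sym(''): len <= 1 -> return 1  (base case)
Result: 1 (palindrome)

1


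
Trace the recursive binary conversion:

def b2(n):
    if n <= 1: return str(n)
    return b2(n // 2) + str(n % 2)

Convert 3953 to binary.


b2(3953) = b2(1976) + '1'
b2(1976) = b2(988) + '0'
b2(988) = b2(494) + '0'
b2(494) = b2(247) + '0'
b2(247) = b2(123) + '1'
b2(123) = b2(61) + '1'
b2(61) = b2(30) + '1'
b2(30) = b2(15) + '0'
b2(15) = b2(7) + '1'
b2(7) = b2(3) + '1'
b2(3) = b2(1) + '1'
b2(1) = '1'  (base case)
Concatenating: '1' + '1' + '1' + '1' + '0' + '1' + '1' + '1' + '0' + '0' + '0' + '1' = '111101110001'

111101110001


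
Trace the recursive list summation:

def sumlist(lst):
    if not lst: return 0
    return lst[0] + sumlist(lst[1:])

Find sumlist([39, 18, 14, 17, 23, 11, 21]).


sumlist([39, 18, 14, 17, 23, 11, 21]) = 39 + sumlist([18, 14, 17, 23, 11, 21])
sumlist([18, 14, 17, 23, 11, 21]) = 18 + sumlist([14, 17, 23, 11, 21])
sumlist([14, 17, 23, 11, 21]) = 14 + sumlist([17, 23, 11, 21])
sumlist([17, 23, 11, 21]) = 17 + sumlist([23, 11, 21])
sumlist([23, 11, 21]) = 23 + sumlist([11, 21])
sumlist([11, 21]) = 11 + sumlist([21])
sumlist([21]) = 21 + sumlist([])
sumlist([]) = 0  (base case)
Total: 39 + 18 + 14 + 17 + 23 + 11 + 21 + 0 = 143

143


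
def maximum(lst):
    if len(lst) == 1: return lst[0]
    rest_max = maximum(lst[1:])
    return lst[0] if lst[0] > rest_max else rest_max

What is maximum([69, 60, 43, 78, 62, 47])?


maximum([69, 60, 43, 78, 62, 47]): compare 69 with maximum([60, 43, 78, 62, 47])
maximum([60, 43, 78, 62, 47]): compare 60 with maximum([43, 78, 62, 47])
maximum([43, 78, 62, 47]): compare 43 with maximum([78, 62, 47])
maximum([78, 62, 47]): compare 78 with maximum([62, 47])
maximum([62, 47]): compare 62 with maximum([47])
maximum([47]) = 47  (base case)
Compare 62 with 47 -> 62
Compare 78 with 62 -> 78
Compare 43 with 78 -> 78
Compare 60 with 78 -> 78
Compare 69 with 78 -> 78

78


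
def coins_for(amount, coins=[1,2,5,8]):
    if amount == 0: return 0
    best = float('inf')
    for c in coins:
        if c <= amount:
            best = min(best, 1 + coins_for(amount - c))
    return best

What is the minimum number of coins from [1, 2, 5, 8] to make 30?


Building up with DP:
coins_for(0) = 0
coins_for(1) = min(1+coins_for(0)=1+0=1) = 1
coins_for(2) = min(1+coins_for(1)=1+1=2, 1+coins_for(0)=1+0=1) = 1
coins_for(3) = min(1+coins_for(2)=1+1=2, 1+coins_for(1)=1+1=2) = 2
coins_for(4) = min(1+coins_for(3)=1+2=3, 1+coins_for(2)=1+1=2) = 2
coins_for(5) = min(1+coins_for(4)=1+2=3, 1+coins_for(3)=1+2=3, 1+coins_for(0)=1+0=1) = 1
coins_for(6) = min(1+coins_for(5)=1+1=2, 1+coins_for(4)=1+2=3, 1+coins_for(1)=1+1=2) = 2
coins_for(7) = min(1+coins_for(6)=1+2=3, 1+coins_for(5)=1+1=2, 1+coins_for(2)=1+1=2) = 2
coins_for(8) = min(1+coins_for(7)=1+2=3, 1+coins_for(6)=1+2=3, 1+coins_for(3)=1+2=3, 1+coins_for(0)=1+0=1) = 1
coins_for(9) = min(1+coins_for(8)=1+1=2, 1+coins_for(7)=1+2=3, 1+coins_for(4)=1+2=3, 1+coins_for(1)=1+1=2) = 2
coins_for(10) = min(1+coins_for(9)=1+2=3, 1+coins_for(8)=1+1=2, 1+coins_for(5)=1+1=2, 1+coins_for(2)=1+1=2) = 2
coins_for(11) = min(1+coins_for(10)=1+2=3, 1+coins_for(9)=1+2=3, 1+coins_for(6)=1+2=3, 1+coins_for(3)=1+2=3) = 3
coins_for(12) = min(1+coins_for(11)=1+3=4, 1+coins_for(10)=1+2=3, 1+coins_for(7)=1+2=3, 1+coins_for(4)=1+2=3) = 3
coins_for(13) = min(1+coins_for(12)=1+3=4, 1+coins_for(11)=1+3=4, 1+coins_for(8)=1+1=2, 1+coins_for(5)=1+1=2) = 2
coins_for(14) = min(1+coins_for(13)=1+2=3, 1+coins_for(12)=1+3=4, 1+coins_for(9)=1+2=3, 1+coins_for(6)=1+2=3) = 3
coins_for(15) = min(1+coins_for(14)=1+3=4, 1+coins_for(13)=1+2=3, 1+coins_for(10)=1+2=3, 1+coins_for(7)=1+2=3) = 3
coins_for(16) = min(1+coins_for(15)=1+3=4, 1+coins_for(14)=1+3=4, 1+coins_for(11)=1+3=4, 1+coins_for(8)=1+1=2) = 2
coins_for(17) = min(1+coins_for(16)=1+2=3, 1+coins_for(15)=1+3=4, 1+coins_for(12)=1+3=4, 1+coins_for(9)=1+2=3) = 3
coins_for(18) = min(1+coins_for(17)=1+3=4, 1+coins_for(16)=1+2=3, 1+coins_for(13)=1+2=3, 1+coins_for(10)=1+2=3) = 3
coins_for(19) = min(1+coins_for(18)=1+3=4, 1+coins_for(17)=1+3=4, 1+coins_for(14)=1+3=4, 1+coins_for(11)=1+3=4) = 4
coins_for(20) = min(1+coins_for(19)=1+4=5, 1+coins_for(18)=1+3=4, 1+coins_for(15)=1+3=4, 1+coins_for(12)=1+3=4) = 4
coins_for(21) = min(1+coins_for(20)=1+4=5, 1+coins_for(19)=1+4=5, 1+coins_for(16)=1+2=3, 1+coins_for(13)=1+2=3) = 3
coins_for(22) = min(1+coins_for(21)=1+3=4, 1+coins_for(20)=1+4=5, 1+coins_for(17)=1+3=4, 1+coins_for(14)=1+3=4) = 4
coins_for(23) = min(1+coins_for(22)=1+4=5, 1+coins_for(21)=1+3=4, 1+coins_for(18)=1+3=4, 1+coins_for(15)=1+3=4) = 4
coins_for(24) = min(1+coins_for(23)=1+4=5, 1+coins_for(22)=1+4=5, 1+coins_for(19)=1+4=5, 1+coins_for(16)=1+2=3) = 3
coins_for(25) = min(1+coins_for(24)=1+3=4, 1+coins_for(23)=1+4=5, 1+coins_for(20)=1+4=5, 1+coins_for(17)=1+3=4) = 4
coins_for(26) = min(1+coins_for(25)=1+4=5, 1+coins_for(24)=1+3=4, 1+coins_for(21)=1+3=4, 1+coins_for(18)=1+3=4) = 4
coins_for(27) = min(1+coins_for(26)=1+4=5, 1+coins_for(25)=1+4=5, 1+coins_for(22)=1+4=5, 1+coins_for(19)=1+4=5) = 5
coins_for(28) = min(1+coins_for(27)=1+5=6, 1+coins_for(26)=1+4=5, 1+coins_for(23)=1+4=5, 1+coins_for(20)=1+4=5) = 5
coins_for(29) = min(1+coins_for(28)=1+5=6, 1+coins_for(27)=1+5=6, 1+coins_for(24)=1+3=4, 1+coins_for(21)=1+3=4) = 4
coins_for(30) = min(1+coins_for(29)=1+4=5, 1+coins_for(28)=1+5=6, 1+coins_for(25)=1+4=5, 1+coins_for(22)=1+4=5) = 5

5


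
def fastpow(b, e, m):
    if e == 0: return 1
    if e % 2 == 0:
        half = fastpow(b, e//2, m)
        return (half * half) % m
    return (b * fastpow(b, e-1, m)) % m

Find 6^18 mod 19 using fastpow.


fastpow(6, 18, 19): e is even, compute fastpow(6, 9, 19)
  fastpow(6, 9, 19): e is odd, compute fastpow(6, 8, 19)
    fastpow(6, 8, 19): e is even, compute fastpow(6, 4, 19)
      fastpow(6, 4, 19): e is even, compute fastpow(6, 2, 19)
        fastpow(6, 2, 19): e is even, compute fastpow(6, 1, 19)
          fastpow(6, 1, 19): e is odd, compute fastpow(6, 0, 19)
          fastpow(6, 0, 19) = 1
          (6 * 1) % 19 = 6
        half=6, (6*6) % 19 = 17
      half=17, (17*17) % 19 = 4
    half=4, (4*4) % 19 = 16
  (6 * 16) % 19 = 1
half=1, (1*1) % 19 = 1

1
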